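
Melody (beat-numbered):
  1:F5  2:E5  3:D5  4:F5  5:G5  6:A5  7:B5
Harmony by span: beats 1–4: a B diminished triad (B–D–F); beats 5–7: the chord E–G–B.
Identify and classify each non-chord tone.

E5 (beat 2) — passing tone; A5 (beat 6) — passing tone.

The harmony at that moment is B diminished triad (B, D, F); E5 is not a chord tone.
It is approached by step down from F5 and left by step down to D5.
Step in, step out in the same direction — a passing tone.
The harmony at that moment is E minor triad (E, G, B); A5 is not a chord tone.
It is approached by step up from G5 and left by step up to B5.
Step in, step out in the same direction — a passing tone.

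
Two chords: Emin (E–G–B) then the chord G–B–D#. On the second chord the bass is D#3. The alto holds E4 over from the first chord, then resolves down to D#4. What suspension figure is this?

At the second chord the bass is D#3. The suspended E4 lies a ninth above the bass; after resolving down by step to D#4, the interval above the bass becomes an octave.
Suspension figures are named by those two intervals: 9–8.

9–8 suspension.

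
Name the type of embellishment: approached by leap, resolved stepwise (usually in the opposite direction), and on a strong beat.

Appoggiatura.

Approach: by leap. Departure: by step. Metric position: strong.
Leap in, step out, in a metrically strong position — an appoggiatura. (It is the mirror image of the escape tone, which steps in and leaps out from a weak position.)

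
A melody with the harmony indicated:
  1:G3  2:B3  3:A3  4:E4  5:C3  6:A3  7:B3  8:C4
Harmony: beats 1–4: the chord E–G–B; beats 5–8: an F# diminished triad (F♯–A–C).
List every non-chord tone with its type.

The harmony at that moment is E minor triad (E, G, B); A3 is not a chord tone.
It is approached by step down from B3 and left by leap up to E4.
Step in, leap out — an escape tone.
The harmony at that moment is F♯ diminished triad (F♯, A, C); B3 is not a chord tone.
It is approached by step up from A3 and left by step up to C4.
Step in, step out in the same direction — a passing tone.

A3 (beat 3) — escape tone; B3 (beat 7) — passing tone.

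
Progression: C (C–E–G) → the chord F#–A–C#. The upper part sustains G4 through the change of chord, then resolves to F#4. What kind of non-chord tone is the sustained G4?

The harmony at that moment is F# minor triad (F#, A, C#); G4 is not a chord tone.
It is held over (the same pitch as the preceding G4) and left by step down to F#4.
Held over from the previous chord and resolving down by step — a suspension.

G4 is a suspension.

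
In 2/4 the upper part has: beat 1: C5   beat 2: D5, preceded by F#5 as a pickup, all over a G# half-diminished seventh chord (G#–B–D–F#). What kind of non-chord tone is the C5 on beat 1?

The harmony at that moment is G# half-diminished seventh chord (G#, B, D, F#); C5 is not a chord tone.
It is approached by leap down from F#5 and left by step up to D5.
Leap in, step out, metrically accented — an appoggiatura.

Appoggiatura.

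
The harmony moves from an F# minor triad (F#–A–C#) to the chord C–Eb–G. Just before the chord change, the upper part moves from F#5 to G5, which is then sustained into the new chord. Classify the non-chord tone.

The harmony at that moment is F# minor triad (F#, A, C#); G5 is not a chord tone.
It is approached by step up from F#5 and then sustained as the same pitch into the next harmony.
Arriving early and becoming a chord tone when the harmony changes — an anticipation.

G5 is an anticipation.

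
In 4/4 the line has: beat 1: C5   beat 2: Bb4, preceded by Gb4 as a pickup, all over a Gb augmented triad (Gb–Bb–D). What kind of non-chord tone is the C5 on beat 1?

Appoggiatura.

The harmony at that moment is Gb augmented triad (Gb, Bb, D); C5 is not a chord tone.
It is approached by leap up from Gb4 and left by step down to Bb4.
Leap in, step out, metrically accented — an appoggiatura.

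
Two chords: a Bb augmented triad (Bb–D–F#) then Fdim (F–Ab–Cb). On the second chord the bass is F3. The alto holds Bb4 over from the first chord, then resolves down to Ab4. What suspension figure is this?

At the second chord the bass is F3. The suspended Bb4 lies a fourth above the bass; after resolving down by step to Ab4, the interval above the bass becomes a third.
Suspension figures are named by those two intervals: 4–3.

4–3 suspension.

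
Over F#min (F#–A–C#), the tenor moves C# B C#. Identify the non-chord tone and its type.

The harmony at that moment is F# minor triad (F#, A, C#); B is not a chord tone.
It is approached by step down from C# and left by step up to C#.
Step away and step back to the same note — a neighbor tone (lower neighbor).

B is a neighbor tone.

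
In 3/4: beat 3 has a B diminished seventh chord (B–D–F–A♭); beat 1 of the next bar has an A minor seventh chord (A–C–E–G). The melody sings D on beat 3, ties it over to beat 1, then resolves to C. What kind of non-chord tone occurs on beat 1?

Suspension.

The harmony at that moment is A minor seventh chord (A, C, E, G); D is not a chord tone.
It is held over (the same pitch as the preceding D) and left by step down to C.
Held over from the previous chord and resolving down by step — a suspension.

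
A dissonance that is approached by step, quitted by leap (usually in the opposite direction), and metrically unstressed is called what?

Escape tone.

Approach: by step. Departure: by leap. Metric position: weak.
Step in, leap out, from a weak position — an escape tone (échappée). (It is the mirror image of the appoggiatura, which leaps in and steps out on a strong beat.)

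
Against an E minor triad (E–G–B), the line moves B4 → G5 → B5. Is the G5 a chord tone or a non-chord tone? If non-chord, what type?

E minor triad contains E, G, B; G is the third, so it is a chord tone.

Chord tone (the third of E minor triad).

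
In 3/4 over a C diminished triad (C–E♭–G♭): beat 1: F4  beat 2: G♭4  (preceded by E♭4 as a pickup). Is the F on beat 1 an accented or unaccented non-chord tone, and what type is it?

Accented passing tone.

The harmony at that moment is C diminished triad (C, E♭, G♭); F4 is not a chord tone.
It is approached by step up from E♭4 and left by step up to G♭4.
Step in, step out in the same direction — a passing tone.
It falls on the downbeat, so it is accented.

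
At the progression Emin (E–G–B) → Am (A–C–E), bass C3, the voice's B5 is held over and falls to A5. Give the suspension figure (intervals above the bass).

7–6 suspension.

At the second chord the bass is C3. The suspended B5 lies a seventh above the bass; after resolving down by step to A5, the interval above the bass becomes a sixth.
Suspension figures are named by those two intervals: 7–6.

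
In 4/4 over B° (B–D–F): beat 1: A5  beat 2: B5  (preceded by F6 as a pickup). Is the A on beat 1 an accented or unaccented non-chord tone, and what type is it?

The harmony at that moment is B diminished triad (B, D, F); A5 is not a chord tone.
It is approached by leap down from F6 and left by step up to B5.
Leap in, step out — an appoggiatura.
It falls on the downbeat, so it is accented.

Accented appoggiatura.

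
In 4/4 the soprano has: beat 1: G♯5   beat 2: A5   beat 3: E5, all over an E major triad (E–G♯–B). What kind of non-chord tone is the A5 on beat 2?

The harmony at that moment is E major triad (E, G♯, B); A5 is not a chord tone.
It is approached by step up from G♯5 and left by leap down to E5.
Step in, leap out, on a weak beat — an escape tone.

Escape tone.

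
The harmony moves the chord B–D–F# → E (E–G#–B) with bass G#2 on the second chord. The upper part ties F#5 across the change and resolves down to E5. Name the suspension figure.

7–6 suspension.

At the second chord the bass is G#2. The suspended F#5 lies a seventh above the bass; after resolving down by step to E5, the interval above the bass becomes a sixth.
Suspension figures are named by those two intervals: 7–6.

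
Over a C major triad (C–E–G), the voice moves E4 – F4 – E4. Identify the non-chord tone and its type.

F4 is a neighbor tone.

The harmony at that moment is C major triad (C, E, G); F4 is not a chord tone.
It is approached by step up from E4 and left by step down to E4.
Step away and step back to the same note — a neighbor tone (upper neighbor).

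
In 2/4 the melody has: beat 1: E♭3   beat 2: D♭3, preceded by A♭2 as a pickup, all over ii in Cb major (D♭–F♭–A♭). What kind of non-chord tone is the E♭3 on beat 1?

Appoggiatura.

The harmony at that moment is D♭ minor triad (D♭, F♭, A♭); E♭3 is not a chord tone.
It is approached by leap up from A♭2 and left by step down to D♭3.
Leap in, step out, metrically accented — an appoggiatura.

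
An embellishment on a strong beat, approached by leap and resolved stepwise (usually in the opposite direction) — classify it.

Approach: by leap. Departure: by step. Metric position: strong.
Leap in, step out, in a metrically strong position — an appoggiatura. (It is the mirror image of the escape tone, which steps in and leaps out from a weak position.)

Appoggiatura.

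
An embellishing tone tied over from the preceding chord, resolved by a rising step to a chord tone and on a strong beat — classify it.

Retardation.

Approach: by preparation — the pitch is first a chord tone, then held (tied or repeated) while the harmony changes under it. Departure: up by step. Metric position: strong.
A prepared dissonance that resolves upward by step — a retardation. (The same figure resolving downward would be a suspension.)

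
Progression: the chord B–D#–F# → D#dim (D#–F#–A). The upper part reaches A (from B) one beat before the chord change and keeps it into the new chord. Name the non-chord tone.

The harmony at that moment is B major triad (B, D#, F#); A is not a chord tone.
It is approached by step down from B and then sustained as the same pitch into the next harmony.
Arriving early and becoming a chord tone when the harmony changes — an anticipation.

A is an anticipation.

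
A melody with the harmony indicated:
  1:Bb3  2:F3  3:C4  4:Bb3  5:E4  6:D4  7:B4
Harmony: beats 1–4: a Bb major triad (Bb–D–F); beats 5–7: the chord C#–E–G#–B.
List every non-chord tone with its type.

The harmony at that moment is Bb major triad (Bb, D, F); C4 is not a chord tone.
It is approached by leap up from F3 and left by step down to Bb3.
Leap in, step out — an appoggiatura.
The harmony at that moment is C# minor seventh chord (C#, E, G#, B); D4 is not a chord tone.
It is approached by step down from E4 and left by leap up to B4.
Step in, leap out — an escape tone.

C4 (beat 3) — appoggiatura; D4 (beat 6) — escape tone.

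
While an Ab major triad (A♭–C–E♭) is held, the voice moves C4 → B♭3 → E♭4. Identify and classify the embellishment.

B♭3 is an escape tone.

The harmony at that moment is A♭ major triad (A♭, C, E♭); B♭3 is not a chord tone.
It is approached by step down from C4 and left by leap up to E♭4.
Step in, leap out — an escape tone.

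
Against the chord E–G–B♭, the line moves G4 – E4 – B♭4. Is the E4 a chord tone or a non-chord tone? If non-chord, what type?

E diminished triad contains E, G, B♭; E is the root, so it is a chord tone.

Chord tone (the root of E diminished triad).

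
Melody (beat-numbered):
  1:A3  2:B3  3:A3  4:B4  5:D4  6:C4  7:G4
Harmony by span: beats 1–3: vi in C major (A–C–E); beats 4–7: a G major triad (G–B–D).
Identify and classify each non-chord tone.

B3 (beat 2) — neighbor tone; C4 (beat 6) — escape tone.

The harmony at that moment is A minor triad (A, C, E); B3 is not a chord tone.
It is approached by step up from A3 and left by step down to A3.
Step away and step back to the same note — a neighbor tone (upper neighbor).
The harmony at that moment is G major triad (G, B, D); C4 is not a chord tone.
It is approached by step down from D4 and left by leap up to G4.
Step in, leap out — an escape tone.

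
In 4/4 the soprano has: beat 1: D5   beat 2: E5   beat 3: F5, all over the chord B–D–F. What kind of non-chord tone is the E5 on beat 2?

The harmony at that moment is B diminished triad (B, D, F); E5 is not a chord tone.
It is approached by step up from D5 and left by step up to F5.
Step in, step out in the same direction — a passing tone.

Passing tone.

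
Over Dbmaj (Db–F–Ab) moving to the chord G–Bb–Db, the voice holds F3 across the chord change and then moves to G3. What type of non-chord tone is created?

The harmony at that moment is G diminished triad (G, Bb, Db); F3 is not a chord tone.
It is held over (the same pitch as the preceding F3) and left by step up to G3.
Held over from the previous chord and resolving up by step — a retardation.

F3 is a retardation.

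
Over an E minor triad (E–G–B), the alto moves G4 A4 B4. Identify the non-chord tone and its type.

A4 is a passing tone.

The harmony at that moment is E minor triad (E, G, B); A4 is not a chord tone.
It is approached by step up from G4 and left by step up to B4.
Step in, step out in the same direction — a passing tone.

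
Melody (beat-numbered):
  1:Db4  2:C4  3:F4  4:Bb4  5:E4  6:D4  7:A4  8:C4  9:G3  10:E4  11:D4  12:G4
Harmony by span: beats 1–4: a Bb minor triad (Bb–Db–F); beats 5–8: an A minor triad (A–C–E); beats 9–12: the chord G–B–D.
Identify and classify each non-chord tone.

C4 (beat 2) — escape tone; D4 (beat 6) — escape tone; E4 (beat 10) — appoggiatura.

The harmony at that moment is Bb minor triad (Bb, Db, F); C4 is not a chord tone.
It is approached by step down from Db4 and left by leap up to F4.
Step in, leap out — an escape tone.
The harmony at that moment is A minor triad (A, C, E); D4 is not a chord tone.
It is approached by step down from E4 and left by leap up to A4.
Step in, leap out — an escape tone.
The harmony at that moment is G major triad (G, B, D); E4 is not a chord tone.
It is approached by leap up from G3 and left by step down to D4.
Leap in, step out — an appoggiatura.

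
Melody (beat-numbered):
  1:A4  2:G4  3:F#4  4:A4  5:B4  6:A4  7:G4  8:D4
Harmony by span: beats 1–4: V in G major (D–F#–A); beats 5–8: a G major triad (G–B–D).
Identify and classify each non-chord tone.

The harmony at that moment is D major triad (D, F#, A); G4 is not a chord tone.
It is approached by step down from A4 and left by step down to F#4.
Step in, step out in the same direction — a passing tone.
The harmony at that moment is G major triad (G, B, D); A4 is not a chord tone.
It is approached by step down from B4 and left by step down to G4.
Step in, step out in the same direction — a passing tone.

G4 (beat 2) — passing tone; A4 (beat 6) — passing tone.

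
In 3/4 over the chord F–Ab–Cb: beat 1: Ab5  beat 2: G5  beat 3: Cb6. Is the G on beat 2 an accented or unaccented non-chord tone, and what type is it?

Unaccented escape tone.

The harmony at that moment is F diminished triad (F, Ab, Cb); G5 is not a chord tone.
It is approached by step down from Ab5 and left by leap up to Cb6.
Step in, leap out — an escape tone.
It falls on a weak beat, so it is unaccented.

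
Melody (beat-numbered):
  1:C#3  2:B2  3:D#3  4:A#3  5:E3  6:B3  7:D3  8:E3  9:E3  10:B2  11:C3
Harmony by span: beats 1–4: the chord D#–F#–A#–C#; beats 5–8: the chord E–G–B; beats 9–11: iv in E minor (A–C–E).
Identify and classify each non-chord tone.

The harmony at that moment is D# minor seventh chord (D#, F#, A#, C#); B2 is not a chord tone.
It is approached by step down from C#3 and left by leap up to D#3.
Step in, leap out — an escape tone.
The harmony at that moment is E minor triad (E, G, B); D3 is not a chord tone.
It is approached by leap down from B3 and left by step up to E3.
Leap in, step out — an appoggiatura.
The harmony at that moment is A minor triad (A, C, E); B2 is not a chord tone.
It is approached by leap down from E3 and left by step up to C3.
Leap in, step out — an appoggiatura.

B2 (beat 2) — escape tone; D3 (beat 7) — appoggiatura; B2 (beat 10) — appoggiatura.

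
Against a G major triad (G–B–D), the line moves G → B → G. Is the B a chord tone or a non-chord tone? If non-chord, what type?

Chord tone (the third of G major triad).

G major triad contains G, B, D; B is the third, so it is a chord tone.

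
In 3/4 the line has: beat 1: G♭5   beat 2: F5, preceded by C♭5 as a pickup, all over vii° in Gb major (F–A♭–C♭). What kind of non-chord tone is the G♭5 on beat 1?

The harmony at that moment is F diminished triad (F, A♭, C♭); G♭5 is not a chord tone.
It is approached by leap up from C♭5 and left by step down to F5.
Leap in, step out, metrically accented — an appoggiatura.

Appoggiatura.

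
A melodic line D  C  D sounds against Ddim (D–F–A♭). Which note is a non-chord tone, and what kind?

C is a neighbor tone.

The harmony at that moment is D diminished triad (D, F, A♭); C is not a chord tone.
It is approached by step down from D and left by step up to D.
Step away and step back to the same note — a neighbor tone (lower neighbor).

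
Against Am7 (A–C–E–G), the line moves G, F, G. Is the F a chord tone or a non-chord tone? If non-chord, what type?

The harmony at that moment is A minor seventh chord (A, C, E, G); F is not a chord tone.
It is approached by step down from G and left by step up to G.
Step away and step back to the same note — a neighbor tone (lower neighbor).

Non-chord tone — a neighbor tone.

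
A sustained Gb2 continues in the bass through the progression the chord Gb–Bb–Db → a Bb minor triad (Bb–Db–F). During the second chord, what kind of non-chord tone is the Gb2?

The harmony at that moment is Bb minor triad (Bb, Db, F); Gb2 is not a chord tone.
It is held over (the same pitch as the preceding Gb2) and then sustained as the same pitch into the next harmony.
Sustained through a change of harmony — a pedal tone.

Pedal tone (pedal point).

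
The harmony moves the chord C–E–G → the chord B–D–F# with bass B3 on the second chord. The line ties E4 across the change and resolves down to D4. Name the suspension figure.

At the second chord the bass is B3. The suspended E4 lies a fourth above the bass; after resolving down by step to D4, the interval above the bass becomes a third.
Suspension figures are named by those two intervals: 4–3.

4–3 suspension.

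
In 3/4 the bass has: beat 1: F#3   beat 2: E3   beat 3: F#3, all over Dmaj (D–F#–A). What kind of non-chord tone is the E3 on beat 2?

The harmony at that moment is D major triad (D, F#, A); E3 is not a chord tone.
It is approached by step down from F#3 and left by step up to F#3.
Step away and step back to the same note — a neighbor tone (lower neighbor).

Lower neighbor tone.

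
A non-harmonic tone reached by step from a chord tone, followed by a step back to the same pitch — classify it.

Approach: by step. Departure: by step in the opposite direction, back to the starting pitch.
Stepwise on both sides but reversing to return to the same chord tone — a neighbor tone. (Had it continued onward in the same direction it would be a passing tone instead.)

Neighbor tone.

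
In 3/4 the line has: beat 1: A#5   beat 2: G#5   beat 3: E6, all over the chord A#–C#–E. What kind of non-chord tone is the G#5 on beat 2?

Escape tone.

The harmony at that moment is A# diminished triad (A#, C#, E); G#5 is not a chord tone.
It is approached by step down from A#5 and left by leap up to E6.
Step in, leap out, on a weak beat — an escape tone.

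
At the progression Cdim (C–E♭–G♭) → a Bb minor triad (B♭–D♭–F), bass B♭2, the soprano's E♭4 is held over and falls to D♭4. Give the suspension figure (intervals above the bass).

4–3 suspension.

At the second chord the bass is B♭2. The suspended E♭4 lies a fourth above the bass; after resolving down by step to D♭4, the interval above the bass becomes a third.
Suspension figures are named by those two intervals: 4–3.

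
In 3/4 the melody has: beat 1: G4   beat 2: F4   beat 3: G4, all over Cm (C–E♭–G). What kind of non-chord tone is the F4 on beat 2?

Lower neighbor tone.

The harmony at that moment is C minor triad (C, E♭, G); F4 is not a chord tone.
It is approached by step down from G4 and left by step up to G4.
Step away and step back to the same note — a neighbor tone (lower neighbor).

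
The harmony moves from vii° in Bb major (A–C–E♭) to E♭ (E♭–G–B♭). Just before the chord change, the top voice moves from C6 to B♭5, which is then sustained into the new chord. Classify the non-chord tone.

The harmony at that moment is A diminished triad (A, C, E♭); B♭5 is not a chord tone.
It is approached by step down from C6 and then sustained as the same pitch into the next harmony.
Arriving early and becoming a chord tone when the harmony changes — an anticipation.

B♭5 is an anticipation.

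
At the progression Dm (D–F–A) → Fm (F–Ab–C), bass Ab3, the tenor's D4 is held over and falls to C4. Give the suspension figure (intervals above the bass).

4–3 suspension.

At the second chord the bass is Ab3. The suspended D4 lies a fourth above the bass; after resolving down by step to C4, the interval above the bass becomes a third.
Suspension figures are named by those two intervals: 4–3.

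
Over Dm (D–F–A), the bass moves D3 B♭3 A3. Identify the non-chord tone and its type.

B♭3 is an appoggiatura.

The harmony at that moment is D minor triad (D, F, A); B♭3 is not a chord tone.
It is approached by leap up from D3 and left by step down to A3.
Leap in, step out — an appoggiatura.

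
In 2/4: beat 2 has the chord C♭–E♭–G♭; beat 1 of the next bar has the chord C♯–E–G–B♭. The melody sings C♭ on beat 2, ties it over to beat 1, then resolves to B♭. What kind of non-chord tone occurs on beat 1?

The harmony at that moment is C♯ diminished seventh chord (C♯, E, G, B♭); C♭ is not a chord tone.
It is held over (the same pitch as the preceding C♭) and left by step down to B♭.
Held over from the previous chord and resolving down by step — a suspension.

Suspension.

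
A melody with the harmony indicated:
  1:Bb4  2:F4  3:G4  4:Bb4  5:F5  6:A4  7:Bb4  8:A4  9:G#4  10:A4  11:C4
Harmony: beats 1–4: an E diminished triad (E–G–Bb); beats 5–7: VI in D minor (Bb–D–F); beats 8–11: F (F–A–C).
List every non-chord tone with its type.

The harmony at that moment is E diminished triad (E, G, Bb); F4 is not a chord tone.
It is approached by leap down from Bb4 and left by step up to G4.
Leap in, step out — an appoggiatura.
The harmony at that moment is Bb major triad (Bb, D, F); A4 is not a chord tone.
It is approached by leap down from F5 and left by step up to Bb4.
Leap in, step out — an appoggiatura.
The harmony at that moment is F major triad (F, A, C); G#4 is not a chord tone.
It is approached by step down from A4 and left by step up to A4.
Step away and step back to the same note — a neighbor tone (lower neighbor).

F4 (beat 2) — appoggiatura; A4 (beat 6) — appoggiatura; G#4 (beat 9) — neighbor tone.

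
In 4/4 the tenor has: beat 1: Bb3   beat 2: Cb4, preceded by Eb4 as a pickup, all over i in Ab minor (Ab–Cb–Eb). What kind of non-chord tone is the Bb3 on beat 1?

The harmony at that moment is Ab minor triad (Ab, Cb, Eb); Bb3 is not a chord tone.
It is approached by leap down from Eb4 and left by step up to Cb4.
Leap in, step out, metrically accented — an appoggiatura.

Appoggiatura.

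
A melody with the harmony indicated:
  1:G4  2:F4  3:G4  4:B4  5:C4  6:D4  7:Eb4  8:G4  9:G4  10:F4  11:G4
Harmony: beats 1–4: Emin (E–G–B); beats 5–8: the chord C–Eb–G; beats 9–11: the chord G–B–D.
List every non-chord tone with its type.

F4 (beat 2) — neighbor tone; D4 (beat 6) — passing tone; F4 (beat 10) — neighbor tone.

The harmony at that moment is E minor triad (E, G, B); F4 is not a chord tone.
It is approached by step down from G4 and left by step up to G4.
Step away and step back to the same note — a neighbor tone (lower neighbor).
The harmony at that moment is C minor triad (C, Eb, G); D4 is not a chord tone.
It is approached by step up from C4 and left by step up to Eb4.
Step in, step out in the same direction — a passing tone.
The harmony at that moment is G major triad (G, B, D); F4 is not a chord tone.
It is approached by step down from G4 and left by step up to G4.
Step away and step back to the same note — a neighbor tone (lower neighbor).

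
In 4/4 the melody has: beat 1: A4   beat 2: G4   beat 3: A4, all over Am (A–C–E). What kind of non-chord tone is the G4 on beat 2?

Lower neighbor tone.

The harmony at that moment is A minor triad (A, C, E); G4 is not a chord tone.
It is approached by step down from A4 and left by step up to A4.
Step away and step back to the same note — a neighbor tone (lower neighbor).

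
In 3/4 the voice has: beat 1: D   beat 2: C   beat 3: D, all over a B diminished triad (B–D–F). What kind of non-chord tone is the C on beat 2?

The harmony at that moment is B diminished triad (B, D, F); C is not a chord tone.
It is approached by step down from D and left by step up to D.
Step away and step back to the same note — a neighbor tone (lower neighbor).

Lower neighbor tone.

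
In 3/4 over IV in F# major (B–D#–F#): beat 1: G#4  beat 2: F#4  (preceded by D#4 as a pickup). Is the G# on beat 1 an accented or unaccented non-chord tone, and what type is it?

The harmony at that moment is B major triad (B, D#, F#); G#4 is not a chord tone.
It is approached by leap up from D#4 and left by step down to F#4.
Leap in, step out — an appoggiatura.
It falls on the downbeat, so it is accented.

Accented appoggiatura.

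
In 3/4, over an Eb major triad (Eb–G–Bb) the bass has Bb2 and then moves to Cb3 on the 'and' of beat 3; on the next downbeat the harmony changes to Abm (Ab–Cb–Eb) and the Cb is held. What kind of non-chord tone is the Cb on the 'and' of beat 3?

The harmony at that moment is Eb major triad (Eb, G, Bb); Cb3 is not a chord tone.
It is approached by step up from Bb2 and then sustained as the same pitch into the next harmony.
Arriving early and becoming a chord tone when the harmony changes — an anticipation.

Anticipation.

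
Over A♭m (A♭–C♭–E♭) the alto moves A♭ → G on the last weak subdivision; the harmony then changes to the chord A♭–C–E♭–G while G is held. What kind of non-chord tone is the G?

G is an anticipation.

The harmony at that moment is A♭ minor triad (A♭, C♭, E♭); G is not a chord tone.
It is approached by step down from A♭ and then sustained as the same pitch into the next harmony.
Arriving early and becoming a chord tone when the harmony changes — an anticipation.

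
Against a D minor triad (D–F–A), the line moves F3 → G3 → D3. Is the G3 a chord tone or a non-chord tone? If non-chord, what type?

The harmony at that moment is D minor triad (D, F, A); G3 is not a chord tone.
It is approached by step up from F3 and left by leap down to D3.
Step in, leap out — an escape tone.

Non-chord tone — an escape tone.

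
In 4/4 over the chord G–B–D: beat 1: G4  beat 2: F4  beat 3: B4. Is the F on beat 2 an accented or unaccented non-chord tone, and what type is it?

Unaccented escape tone.

The harmony at that moment is G major triad (G, B, D); F4 is not a chord tone.
It is approached by step down from G4 and left by leap up to B4.
Step in, leap out — an escape tone.
It falls on a weak beat, so it is unaccented.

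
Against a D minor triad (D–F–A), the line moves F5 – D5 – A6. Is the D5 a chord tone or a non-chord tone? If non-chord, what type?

Chord tone (the root of D minor triad).

D minor triad contains D, F, A; D is the root, so it is a chord tone.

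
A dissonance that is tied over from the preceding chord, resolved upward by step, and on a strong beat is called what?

Retardation.

Approach: by preparation — the pitch is first a chord tone, then held (tied or repeated) while the harmony changes under it. Departure: up by step. Metric position: strong.
A prepared dissonance that resolves upward by step — a retardation. (The same figure resolving downward would be a suspension.)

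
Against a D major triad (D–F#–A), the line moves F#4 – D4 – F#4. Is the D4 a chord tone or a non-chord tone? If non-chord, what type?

Chord tone (the root of D major triad).

D major triad contains D, F#, A; D is the root, so it is a chord tone.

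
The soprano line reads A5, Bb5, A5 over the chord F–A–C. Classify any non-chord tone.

The harmony at that moment is F major triad (F, A, C); Bb5 is not a chord tone.
It is approached by step up from A5 and left by step down to A5.
Step away and step back to the same note — a neighbor tone (upper neighbor).

Bb5 is a neighbor tone.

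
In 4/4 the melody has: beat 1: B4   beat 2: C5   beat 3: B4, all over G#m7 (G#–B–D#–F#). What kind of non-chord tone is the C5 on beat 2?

The harmony at that moment is G# minor seventh chord (G#, B, D#, F#); C5 is not a chord tone.
It is approached by step up from B4 and left by step down to B4.
Step away and step back to the same note — a neighbor tone (upper neighbor).

Upper neighbor tone.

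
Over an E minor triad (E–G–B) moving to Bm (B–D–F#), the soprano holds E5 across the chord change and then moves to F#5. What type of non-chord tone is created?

E5 is a retardation.

The harmony at that moment is B minor triad (B, D, F#); E5 is not a chord tone.
It is held over (the same pitch as the preceding E5) and left by step up to F#5.
Held over from the previous chord and resolving up by step — a retardation.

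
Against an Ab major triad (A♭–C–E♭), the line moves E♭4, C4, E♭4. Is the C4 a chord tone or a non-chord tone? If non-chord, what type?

Chord tone (the third of Ab major triad).

Ab major triad contains A♭, C, E♭; C is the third, so it is a chord tone.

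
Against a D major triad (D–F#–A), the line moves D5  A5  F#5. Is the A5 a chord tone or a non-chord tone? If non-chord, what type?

D major triad contains D, F#, A; A is the fifth, so it is a chord tone.

Chord tone (the fifth of D major triad).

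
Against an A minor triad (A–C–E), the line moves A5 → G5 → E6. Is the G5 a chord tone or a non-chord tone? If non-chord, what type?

The harmony at that moment is A minor triad (A, C, E); G5 is not a chord tone.
It is approached by step down from A5 and left by leap up to E6.
Step in, leap out — an escape tone.

Non-chord tone — an escape tone.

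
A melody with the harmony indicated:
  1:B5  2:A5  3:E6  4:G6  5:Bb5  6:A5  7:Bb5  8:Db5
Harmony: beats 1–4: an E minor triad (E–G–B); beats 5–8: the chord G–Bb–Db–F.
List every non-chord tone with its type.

The harmony at that moment is E minor triad (E, G, B); A5 is not a chord tone.
It is approached by step down from B5 and left by leap up to E6.
Step in, leap out — an escape tone.
The harmony at that moment is G half-diminished seventh chord (G, Bb, Db, F); A5 is not a chord tone.
It is approached by step down from Bb5 and left by step up to Bb5.
Step away and step back to the same note — a neighbor tone (lower neighbor).

A5 (beat 2) — escape tone; A5 (beat 6) — neighbor tone.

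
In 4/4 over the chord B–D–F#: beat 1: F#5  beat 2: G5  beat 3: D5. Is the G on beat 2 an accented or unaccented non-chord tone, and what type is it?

The harmony at that moment is B minor triad (B, D, F#); G5 is not a chord tone.
It is approached by step up from F#5 and left by leap down to D5.
Step in, leap out — an escape tone.
It falls on a weak beat, so it is unaccented.

Unaccented escape tone.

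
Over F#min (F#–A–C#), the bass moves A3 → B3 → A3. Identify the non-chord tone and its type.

B3 is a neighbor tone.

The harmony at that moment is F# minor triad (F#, A, C#); B3 is not a chord tone.
It is approached by step up from A3 and left by step down to A3.
Step away and step back to the same note — a neighbor tone (upper neighbor).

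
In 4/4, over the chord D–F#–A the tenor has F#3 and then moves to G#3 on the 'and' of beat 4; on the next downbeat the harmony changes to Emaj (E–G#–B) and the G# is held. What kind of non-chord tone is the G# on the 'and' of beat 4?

Anticipation.

The harmony at that moment is D major triad (D, F#, A); G#3 is not a chord tone.
It is approached by step up from F#3 and then sustained as the same pitch into the next harmony.
Arriving early and becoming a chord tone when the harmony changes — an anticipation.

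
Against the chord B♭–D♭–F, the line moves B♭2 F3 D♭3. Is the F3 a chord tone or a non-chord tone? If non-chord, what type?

Bb minor triad contains B♭, D♭, F; F is the fifth, so it is a chord tone.

Chord tone (the fifth of Bb minor triad).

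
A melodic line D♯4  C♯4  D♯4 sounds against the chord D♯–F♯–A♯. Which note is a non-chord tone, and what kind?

C♯4 is a neighbor tone.

The harmony at that moment is D♯ minor triad (D♯, F♯, A♯); C♯4 is not a chord tone.
It is approached by step down from D♯4 and left by step up to D♯4.
Step away and step back to the same note — a neighbor tone (lower neighbor).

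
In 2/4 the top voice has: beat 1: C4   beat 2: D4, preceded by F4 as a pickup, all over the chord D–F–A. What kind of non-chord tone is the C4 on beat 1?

Appoggiatura.

The harmony at that moment is D minor triad (D, F, A); C4 is not a chord tone.
It is approached by leap down from F4 and left by step up to D4.
Leap in, step out, metrically accented — an appoggiatura.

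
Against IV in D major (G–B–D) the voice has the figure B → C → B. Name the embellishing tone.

The harmony at that moment is G major triad (G, B, D); C is not a chord tone.
It is approached by step up from B and left by step down to B.
Step away and step back to the same note — a neighbor tone (upper neighbor).

C is a neighbor tone.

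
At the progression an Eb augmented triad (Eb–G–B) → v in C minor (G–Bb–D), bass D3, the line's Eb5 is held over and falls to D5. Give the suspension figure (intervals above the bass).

9–8 suspension.

At the second chord the bass is D3. The suspended Eb5 lies a ninth above the bass; after resolving down by step to D5, the interval above the bass becomes an octave.
Suspension figures are named by those two intervals: 9–8.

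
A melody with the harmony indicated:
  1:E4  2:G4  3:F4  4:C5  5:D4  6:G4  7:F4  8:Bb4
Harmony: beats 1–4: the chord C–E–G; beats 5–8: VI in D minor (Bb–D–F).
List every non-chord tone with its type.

The harmony at that moment is C major triad (C, E, G); F4 is not a chord tone.
It is approached by step down from G4 and left by leap up to C5.
Step in, leap out — an escape tone.
The harmony at that moment is Bb major triad (Bb, D, F); G4 is not a chord tone.
It is approached by leap up from D4 and left by step down to F4.
Leap in, step out — an appoggiatura.

F4 (beat 3) — escape tone; G4 (beat 6) — appoggiatura.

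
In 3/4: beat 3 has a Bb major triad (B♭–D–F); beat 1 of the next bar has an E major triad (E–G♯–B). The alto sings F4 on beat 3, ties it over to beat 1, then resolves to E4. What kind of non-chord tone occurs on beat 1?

Suspension.

The harmony at that moment is E major triad (E, G♯, B); F4 is not a chord tone.
It is held over (the same pitch as the preceding F4) and left by step down to E4.
Held over from the previous chord and resolving down by step — a suspension.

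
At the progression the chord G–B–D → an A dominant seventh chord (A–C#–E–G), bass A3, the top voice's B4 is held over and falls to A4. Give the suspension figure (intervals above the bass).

At the second chord the bass is A3. The suspended B4 lies a ninth above the bass; after resolving down by step to A4, the interval above the bass becomes an octave.
Suspension figures are named by those two intervals: 9–8.

9–8 suspension.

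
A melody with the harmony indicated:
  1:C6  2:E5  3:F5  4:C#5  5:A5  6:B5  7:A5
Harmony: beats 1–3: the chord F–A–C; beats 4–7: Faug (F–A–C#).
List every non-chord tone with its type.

The harmony at that moment is F major triad (F, A, C); E5 is not a chord tone.
It is approached by leap down from C6 and left by step up to F5.
Leap in, step out — an appoggiatura.
The harmony at that moment is F augmented triad (F, A, C#); B5 is not a chord tone.
It is approached by step up from A5 and left by step down to A5.
Step away and step back to the same note — a neighbor tone (upper neighbor).

E5 (beat 2) — appoggiatura; B5 (beat 6) — neighbor tone.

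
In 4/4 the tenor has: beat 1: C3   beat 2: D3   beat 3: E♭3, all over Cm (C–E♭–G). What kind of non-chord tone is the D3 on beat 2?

The harmony at that moment is C minor triad (C, E♭, G); D3 is not a chord tone.
It is approached by step up from C3 and left by step up to E♭3.
Step in, step out in the same direction — a passing tone.

Passing tone.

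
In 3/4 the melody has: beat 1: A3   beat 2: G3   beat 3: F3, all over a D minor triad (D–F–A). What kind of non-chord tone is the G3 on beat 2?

The harmony at that moment is D minor triad (D, F, A); G3 is not a chord tone.
It is approached by step down from A3 and left by step down to F3.
Step in, step out in the same direction — a passing tone.

Passing tone.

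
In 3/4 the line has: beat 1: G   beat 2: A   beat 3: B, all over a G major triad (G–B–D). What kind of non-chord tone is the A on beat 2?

The harmony at that moment is G major triad (G, B, D); A is not a chord tone.
It is approached by step up from G and left by step up to B.
Step in, step out in the same direction — a passing tone.

Passing tone.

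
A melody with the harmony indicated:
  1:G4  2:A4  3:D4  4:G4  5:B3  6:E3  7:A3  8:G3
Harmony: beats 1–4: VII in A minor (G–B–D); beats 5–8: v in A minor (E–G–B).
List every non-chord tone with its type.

A4 (beat 2) — escape tone; A3 (beat 7) — appoggiatura.

The harmony at that moment is G major triad (G, B, D); A4 is not a chord tone.
It is approached by step up from G4 and left by leap down to D4.
Step in, leap out — an escape tone.
The harmony at that moment is E minor triad (E, G, B); A3 is not a chord tone.
It is approached by leap up from E3 and left by step down to G3.
Leap in, step out — an appoggiatura.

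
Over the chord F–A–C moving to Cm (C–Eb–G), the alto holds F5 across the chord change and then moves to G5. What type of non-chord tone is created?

The harmony at that moment is C minor triad (C, Eb, G); F5 is not a chord tone.
It is held over (the same pitch as the preceding F5) and left by step up to G5.
Held over from the previous chord and resolving up by step — a retardation.

F5 is a retardation.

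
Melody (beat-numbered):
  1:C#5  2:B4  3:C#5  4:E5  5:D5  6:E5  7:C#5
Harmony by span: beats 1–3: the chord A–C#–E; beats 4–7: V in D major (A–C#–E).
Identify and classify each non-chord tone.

The harmony at that moment is A major triad (A, C#, E); B4 is not a chord tone.
It is approached by step down from C#5 and left by step up to C#5.
Step away and step back to the same note — a neighbor tone (lower neighbor).
The harmony at that moment is A major triad (A, C#, E); D5 is not a chord tone.
It is approached by step down from E5 and left by step up to E5.
Step away and step back to the same note — a neighbor tone (lower neighbor).

B4 (beat 2) — neighbor tone; D5 (beat 5) — neighbor tone.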